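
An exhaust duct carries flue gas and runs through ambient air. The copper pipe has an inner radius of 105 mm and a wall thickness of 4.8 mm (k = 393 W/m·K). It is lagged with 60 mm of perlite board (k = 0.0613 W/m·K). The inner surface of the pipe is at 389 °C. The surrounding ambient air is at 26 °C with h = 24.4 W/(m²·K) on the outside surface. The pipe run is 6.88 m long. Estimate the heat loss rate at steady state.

Q ≈ 2130 W

Radial resistances (cylindrical: R_cond = ln(r_o/r_i)/(2πkL), R_conv = 1/(h·2πrL)):
R_copper pipe wall = ln(109.8/105)/(2π×393×6.88) = 2.631×10^-6 K/W
R_perlite board = ln(169.8/109.8)/(2π×0.0613×6.88) = 0.1645 K/W
R_outer film = 1/(h_o·2πr_oL) = 1/(24.4×2π×0.1698×6.88) = 0.005583 K/W
R_total = 0.1701 K/W
Q = ΔT/R_total = 363/0.1701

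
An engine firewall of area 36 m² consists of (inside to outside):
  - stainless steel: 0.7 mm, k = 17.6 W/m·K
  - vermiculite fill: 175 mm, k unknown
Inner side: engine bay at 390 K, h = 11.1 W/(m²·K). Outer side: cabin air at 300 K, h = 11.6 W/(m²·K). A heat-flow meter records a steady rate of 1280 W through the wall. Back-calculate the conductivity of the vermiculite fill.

k ≈ 0.0743 W/(m·K)

Model the wall as resistances in series:
R_inner film = 1/(h_i·A) = 1/(11.1×36) = 0.002503 K/W
R_stainless steel = L/(kA) = 0.0007/(17.6×36) = 1.105×10^-6 K/W
R_outer film = 1/(h_o·A) = 1/(11.6×36) = 0.002395 K/W
Sum of known resistances R_other = 0.004898 K/W
Total R = ΔT/Q = 90/1280 = 0.07031 K/W
R_vermiculite fill = R_total − R_other = 0.06541 K/W
k = L/(R·A) = 0.175/(0.06541×36)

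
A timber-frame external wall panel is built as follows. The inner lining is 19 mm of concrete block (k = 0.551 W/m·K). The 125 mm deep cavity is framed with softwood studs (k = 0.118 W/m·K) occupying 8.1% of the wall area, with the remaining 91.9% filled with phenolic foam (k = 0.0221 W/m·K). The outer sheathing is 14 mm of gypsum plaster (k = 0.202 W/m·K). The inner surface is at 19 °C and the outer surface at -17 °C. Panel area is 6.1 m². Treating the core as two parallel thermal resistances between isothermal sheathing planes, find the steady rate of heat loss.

Q ≈ 51.2 W

Sheathing layers in series; stud and cavity paths in parallel between them.
R_inner = 0.019/(0.551×6.1) = 0.005653 K/W
R_stud  = 0.125/(0.118×0.081×6.1) = 2.144 K/W
R_cav   = 0.125/(0.0221×0.919×6.1) = 1.009 K/W
1/R_core = 1/R_stud + 1/R_cav → R_core = 0.6861 K/W
R_outer = 0.014/(0.202×6.1) = 0.01136 K/W
R_total = 0.7031 K/W
Q = ΔT/R_total = 36/0.7031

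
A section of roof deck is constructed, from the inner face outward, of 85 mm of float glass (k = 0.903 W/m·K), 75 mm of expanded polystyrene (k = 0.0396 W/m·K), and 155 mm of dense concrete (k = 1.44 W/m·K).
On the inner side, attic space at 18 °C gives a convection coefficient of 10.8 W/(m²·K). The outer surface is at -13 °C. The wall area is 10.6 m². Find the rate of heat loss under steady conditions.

Treating each layer as a thermal resistance in series:
R_inner film = 1/(h_i·A) = 1/(10.8×10.6) = 0.008735 K/W
R_float glass = L/(kA) = 0.085/(0.903×10.6) = 0.00888 K/W
R_expanded polystyrene = L/(kA) = 0.075/(0.0396×10.6) = 0.1787 K/W
R_dense concrete = L/(kA) = 0.155/(1.44×10.6) = 0.01015 K/W
R_total = 0.2064 K/W
Q = ΔT / R_total = 31 / 0.2064

Q ≈ 150 W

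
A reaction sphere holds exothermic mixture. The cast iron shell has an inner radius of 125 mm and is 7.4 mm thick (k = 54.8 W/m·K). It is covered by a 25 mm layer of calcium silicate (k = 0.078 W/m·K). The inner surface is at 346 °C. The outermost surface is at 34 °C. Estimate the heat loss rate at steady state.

For a spherical shell R = (1/r₁ − 1/r₂)/(4πk); film R = 1/(h·4πr²). In series:
R_cast iron shell = (1/0.125 − 1/0.1324)/(4π×54.8) = 6.493×10^-4 K/W
R_calcium silicate = (1/0.1324 − 1/0.1574)/(4π×0.078) = 1.224 K/W
R_total = 1.225 K/W
Q = ΔT/R_total = 312/1.225

Q ≈ 255 W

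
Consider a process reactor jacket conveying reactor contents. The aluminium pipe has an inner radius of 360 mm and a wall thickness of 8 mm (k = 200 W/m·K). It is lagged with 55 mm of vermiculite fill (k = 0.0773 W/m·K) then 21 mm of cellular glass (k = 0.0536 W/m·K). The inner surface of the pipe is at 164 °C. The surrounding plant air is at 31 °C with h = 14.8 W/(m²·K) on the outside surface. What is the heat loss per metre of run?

q′ ≈ 292 W/m

For a radial system each layer contributes R = ln(r_out/r_in)/(2πkL); films add R = 1/(hA).
R_aluminium pipe wall = ln(368/360)/(2π×200×1) = 1.749×10^-5 K/W
R_vermiculite fill = ln(423/368)/(2π×0.0773×1) = 0.2868 K/W
R_cellular glass = ln(444/423)/(2π×0.0536×1) = 0.1439 K/W
R_outer film = 1/(h_o·2πr_oL) = 1/(14.8×2π×0.444×1) = 0.02422 K/W
R_total = 0.4549 K/W
Q = ΔT/R_total = 133/0.4549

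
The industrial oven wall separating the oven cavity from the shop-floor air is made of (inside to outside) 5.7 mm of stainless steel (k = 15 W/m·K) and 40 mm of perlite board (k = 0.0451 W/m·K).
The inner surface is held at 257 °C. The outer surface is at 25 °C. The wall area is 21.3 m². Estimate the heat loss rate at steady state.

Q ≈ 5570 W

Series thermal resistances:
R_stainless steel = L/(kA) = 0.0057/(15×21.3) = 1.784×10^-5 K/W
R_perlite board = L/(kA) = 0.04/(0.0451×21.3) = 0.04164 K/W
R_total = 0.04166 K/W
Q = ΔT / R_total = 232 / 0.04166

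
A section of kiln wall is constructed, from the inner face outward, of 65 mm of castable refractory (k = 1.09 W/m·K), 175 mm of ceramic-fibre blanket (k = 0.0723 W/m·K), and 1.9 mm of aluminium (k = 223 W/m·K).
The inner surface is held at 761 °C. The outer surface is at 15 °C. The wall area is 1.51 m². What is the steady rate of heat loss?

Series thermal resistances:
R_castable refractory = L/(kA) = 0.065/(1.09×1.51) = 0.03949 K/W
R_ceramic-fibre blanket = L/(kA) = 0.175/(0.0723×1.51) = 1.603 K/W
R_aluminium = L/(kA) = 0.0019/(223×1.51) = 5.643×10^-6 K/W
R_total = 1.642 K/W
Q = ΔT / R_total = 746 / 1.642

Q ≈ 454 W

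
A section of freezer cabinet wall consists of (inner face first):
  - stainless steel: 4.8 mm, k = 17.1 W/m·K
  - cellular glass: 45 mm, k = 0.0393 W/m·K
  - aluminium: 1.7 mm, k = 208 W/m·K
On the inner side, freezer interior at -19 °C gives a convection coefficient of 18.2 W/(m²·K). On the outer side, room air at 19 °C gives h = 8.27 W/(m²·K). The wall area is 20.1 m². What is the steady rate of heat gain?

Using the resistance-network approach (series):
R_inner film = 1/(h_i·A) = 1/(18.2×20.1) = 0.002734 K/W
R_stainless steel = L/(kA) = 0.0048/(17.1×20.1) = 1.397×10^-5 K/W
R_cellular glass = L/(kA) = 0.045/(0.0393×20.1) = 0.05697 K/W
R_aluminium = L/(kA) = 0.0017/(208×20.1) = 4.066×10^-7 K/W
R_outer film = 1/(h_o·A) = 1/(8.27×20.1) = 0.006016 K/W
R_total = 0.06573 K/W
Q = ΔT / R_total = 38 / 0.06573

Q ≈ 578 W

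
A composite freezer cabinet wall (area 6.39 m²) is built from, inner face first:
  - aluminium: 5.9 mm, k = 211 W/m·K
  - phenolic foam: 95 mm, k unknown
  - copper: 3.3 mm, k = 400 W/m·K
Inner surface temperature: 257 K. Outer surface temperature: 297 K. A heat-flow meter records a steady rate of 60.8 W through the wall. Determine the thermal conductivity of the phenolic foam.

Thermal resistances in series:
R_aluminium = L/(kA) = 0.0059/(211×6.39) = 4.376×10^-6 K/W
R_copper = L/(kA) = 0.0033/(400×6.39) = 1.291×10^-6 K/W
Sum of known resistances R_other = 5.667×10^-6 K/W
Total R = ΔT/Q = 40/60.8 = 0.6579 K/W
R_phenolic foam = R_total − R_other = 0.6579 K/W
k = L/(R·A) = 0.095/(0.6579×6.39)

k ≈ 0.0226 W/(m·K)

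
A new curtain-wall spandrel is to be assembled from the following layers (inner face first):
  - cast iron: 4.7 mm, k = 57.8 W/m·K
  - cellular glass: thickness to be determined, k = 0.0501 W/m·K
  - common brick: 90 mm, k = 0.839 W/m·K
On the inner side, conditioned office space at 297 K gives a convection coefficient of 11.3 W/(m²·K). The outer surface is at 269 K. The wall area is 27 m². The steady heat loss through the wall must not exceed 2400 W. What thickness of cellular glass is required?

Treating each layer as a thermal resistance in series:
R_inner film = 1/(h_i·A) = 1/(11.3×27) = 0.003278 K/W
R_cast iron = L/(kA) = 0.0047/(57.8×27) = 3.012×10^-6 K/W
R_common brick = L/(kA) = 0.09/(0.839×27) = 0.003973 K/W
Sum of the known resistances R_other = 0.007254 K/W
Required total resistance R_tot = ΔT/Q_allow = 28/2400 = 0.01167 K/W
R_cellular glass = R_tot − R_other = 0.004413 K/W
L = R·k·A = 0.004413×0.0501×27

L ≈ 5.97 mm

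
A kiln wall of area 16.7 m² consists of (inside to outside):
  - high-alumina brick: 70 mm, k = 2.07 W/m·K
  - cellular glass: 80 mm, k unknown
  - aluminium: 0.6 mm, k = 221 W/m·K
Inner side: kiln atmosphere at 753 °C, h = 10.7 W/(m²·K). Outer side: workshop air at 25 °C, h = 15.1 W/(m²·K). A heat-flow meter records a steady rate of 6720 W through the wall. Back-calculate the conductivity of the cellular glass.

Series thermal resistances:
R_inner film = 1/(h_i·A) = 1/(10.7×16.7) = 0.005596 K/W
R_high-alumina brick = L/(kA) = 0.07/(2.07×16.7) = 0.002025 K/W
R_aluminium = L/(kA) = 0.0006/(221×16.7) = 1.626×10^-7 K/W
R_outer film = 1/(h_o·A) = 1/(15.1×16.7) = 0.003966 K/W
Sum of known resistances R_other = 0.01159 K/W
Total R = ΔT/Q = 728/6720 = 0.1083 K/W
R_cellular glass = R_total − R_other = 0.09675 K/W
k = L/(R·A) = 0.08/(0.09675×16.7)

k ≈ 0.0495 W/(m·K)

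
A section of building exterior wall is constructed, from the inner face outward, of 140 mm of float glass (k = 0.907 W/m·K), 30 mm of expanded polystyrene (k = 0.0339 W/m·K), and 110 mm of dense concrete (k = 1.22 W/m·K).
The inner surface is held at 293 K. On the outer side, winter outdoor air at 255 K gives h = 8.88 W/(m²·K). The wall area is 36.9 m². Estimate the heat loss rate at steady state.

Treating each layer as a thermal resistance in series:
R_float glass = L/(kA) = 0.14/(0.907×36.9) = 0.004183 K/W
R_expanded polystyrene = L/(kA) = 0.03/(0.0339×36.9) = 0.02398 K/W
R_dense concrete = L/(kA) = 0.11/(1.22×36.9) = 0.002443 K/W
R_outer film = 1/(h_o·A) = 1/(8.88×36.9) = 0.003052 K/W
R_total = 0.03366 K/W
Q = ΔT / R_total = 38 / 0.03366

Q ≈ 1130 W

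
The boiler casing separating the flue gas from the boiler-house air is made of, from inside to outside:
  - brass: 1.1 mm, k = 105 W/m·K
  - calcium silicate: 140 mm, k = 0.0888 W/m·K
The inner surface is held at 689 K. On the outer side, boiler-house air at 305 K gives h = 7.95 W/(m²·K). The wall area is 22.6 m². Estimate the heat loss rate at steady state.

Q ≈ 5100 W

Thermal resistances in series:
R_brass = L/(kA) = 0.0011/(105×22.6) = 4.635×10^-7 K/W
R_calcium silicate = L/(kA) = 0.14/(0.0888×22.6) = 0.06976 K/W
R_outer film = 1/(h_o·A) = 1/(7.95×22.6) = 0.005566 K/W
R_total = 0.07533 K/W
Q = ΔT / R_total = 384 / 0.07533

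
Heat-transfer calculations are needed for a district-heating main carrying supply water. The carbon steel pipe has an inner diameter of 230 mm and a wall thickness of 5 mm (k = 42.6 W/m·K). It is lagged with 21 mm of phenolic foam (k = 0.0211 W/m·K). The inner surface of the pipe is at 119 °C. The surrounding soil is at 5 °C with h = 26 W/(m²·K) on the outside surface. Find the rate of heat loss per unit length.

q′ ≈ 90.5 W/m

For a radial system each layer contributes R = ln(r_out/r_in)/(2πkL); films add R = 1/(hA).
R_carbon steel pipe wall = ln(120/115)/(2π×42.6×1) = 1.59×10^-4 K/W
R_phenolic foam = ln(141/120)/(2π×0.0211×1) = 1.216 K/W
R_outer film = 1/(h_o·2πr_oL) = 1/(26×2π×0.141×1) = 0.04341 K/W
R_total = 1.26 K/W
Q = ΔT/R_total = 114/1.26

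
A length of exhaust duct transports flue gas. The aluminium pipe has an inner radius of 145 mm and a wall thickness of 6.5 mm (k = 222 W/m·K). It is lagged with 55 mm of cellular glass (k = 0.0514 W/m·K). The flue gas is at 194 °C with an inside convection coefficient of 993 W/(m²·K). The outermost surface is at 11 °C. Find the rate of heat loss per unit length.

Cylindrical conduction, so R = ln(r₂/r₁)/(2πkL) per layer, in series:
R_inner film = 1/(h_i·2πr₁L) = 1/(993×2π×0.145×1) = 0.001105 K/W
R_aluminium pipe wall = ln(151.5/145)/(2π×222×1) = 3.144×10^-5 K/W
R_cellular glass = ln(206.5/151.5)/(2π×0.0514×1) = 0.959 K/W
R_total = 0.9601 K/W
Q = ΔT/R_total = 183/0.9601

q′ ≈ 191 W/m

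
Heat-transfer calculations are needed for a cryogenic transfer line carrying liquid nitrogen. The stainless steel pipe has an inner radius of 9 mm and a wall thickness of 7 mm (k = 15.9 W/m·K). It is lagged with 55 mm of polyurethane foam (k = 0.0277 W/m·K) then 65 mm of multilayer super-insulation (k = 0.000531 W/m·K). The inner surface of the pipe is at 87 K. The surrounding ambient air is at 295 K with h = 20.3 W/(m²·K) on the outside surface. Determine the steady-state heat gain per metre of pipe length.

Treating each annulus and film as a series resistance:
R_stainless steel pipe wall = ln(16/9)/(2π×15.9×1) = 0.005759 K/W
R_polyurethane foam = ln(71/16)/(2π×0.0277×1) = 8.562 K/W
R_multilayer super-insulation = ln(136/71)/(2π×0.000531×1) = 194.8 K/W
R_outer film = 1/(h_o·2πr_oL) = 1/(20.3×2π×0.136×1) = 0.05765 K/W
R_total = 203.4 K/W
Q = ΔT/R_total = 208/203.4

q′ ≈ 1.02 W/m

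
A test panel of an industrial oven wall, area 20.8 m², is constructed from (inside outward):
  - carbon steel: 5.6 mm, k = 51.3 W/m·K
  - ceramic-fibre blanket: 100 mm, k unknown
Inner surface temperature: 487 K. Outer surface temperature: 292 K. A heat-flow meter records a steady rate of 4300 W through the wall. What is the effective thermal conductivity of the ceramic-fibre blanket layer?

k ≈ 0.106 W/(m·K)

Treating each layer as a thermal resistance in series:
R_carbon steel = L/(kA) = 0.0056/(51.3×20.8) = 5.248×10^-6 K/W
Sum of known resistances R_other = 5.248×10^-6 K/W
Total R = ΔT/Q = 195/4300 = 0.04535 K/W
R_ceramic-fibre blanket = R_total − R_other = 0.04534 K/W
k = L/(R·A) = 0.1/(0.04534×20.8)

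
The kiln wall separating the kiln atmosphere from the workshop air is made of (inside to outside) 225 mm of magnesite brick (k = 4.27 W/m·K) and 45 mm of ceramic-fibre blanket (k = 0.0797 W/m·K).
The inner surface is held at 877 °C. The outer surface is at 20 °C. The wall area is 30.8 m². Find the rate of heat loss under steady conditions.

Model the wall as resistances in series:
R_magnesite brick = L/(kA) = 0.225/(4.27×30.8) = 0.001711 K/W
R_ceramic-fibre blanket = L/(kA) = 0.045/(0.0797×30.8) = 0.01833 K/W
R_total = 0.02004 K/W
Q = ΔT / R_total = 857 / 0.02004

Q ≈ 42800 W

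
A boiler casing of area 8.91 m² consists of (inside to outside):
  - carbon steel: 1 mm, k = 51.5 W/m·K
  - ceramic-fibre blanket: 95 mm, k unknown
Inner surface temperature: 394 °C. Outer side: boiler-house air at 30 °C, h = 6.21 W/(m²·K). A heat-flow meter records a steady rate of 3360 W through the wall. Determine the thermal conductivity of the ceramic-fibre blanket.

k ≈ 0.118 W/(m·K)

Treating each layer as a thermal resistance in series:
R_carbon steel = L/(kA) = 0.001/(51.5×8.91) = 2.179×10^-6 K/W
R_outer film = 1/(h_o·A) = 1/(6.21×8.91) = 0.01807 K/W
Sum of known resistances R_other = 0.01808 K/W
Total R = ΔT/Q = 364/3360 = 0.1083 K/W
R_ceramic-fibre blanket = R_total − R_other = 0.09026 K/W
k = L/(R·A) = 0.095/(0.09026×8.91)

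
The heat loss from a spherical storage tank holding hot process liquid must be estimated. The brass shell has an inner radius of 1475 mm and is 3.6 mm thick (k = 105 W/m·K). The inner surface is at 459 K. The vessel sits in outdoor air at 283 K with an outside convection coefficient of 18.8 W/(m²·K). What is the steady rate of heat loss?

Q ≈ 90800 W

Radial (spherical) resistances in series:
R_brass shell = (1/1.475 − 1/1.4786)/(4π×105) = 1.251×10^-6 K/W
R_outer film = 1/(h·4πr_o²) = 1/(18.8×4π×1.4786²) = 0.001936 K/W
R_total = 0.001937 K/W
Q = ΔT/R_total = 176/0.001937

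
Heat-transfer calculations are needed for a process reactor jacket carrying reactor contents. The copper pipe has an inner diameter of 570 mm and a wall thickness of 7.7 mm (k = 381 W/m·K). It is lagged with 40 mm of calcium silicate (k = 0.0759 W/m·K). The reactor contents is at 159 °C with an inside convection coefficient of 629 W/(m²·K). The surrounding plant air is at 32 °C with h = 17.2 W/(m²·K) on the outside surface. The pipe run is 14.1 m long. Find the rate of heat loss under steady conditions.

For a radial system each layer contributes R = ln(r_out/r_in)/(2πkL); films add R = 1/(hA).
R_inner film = 1/(h_i·2πr₁L) = 1/(629×2π×0.285×14.1) = 6.297×10^-5 K/W
R_copper pipe wall = ln(292.7/285)/(2π×381×14.1) = 7.898×10^-7 K/W
R_calcium silicate = ln(332.7/292.7)/(2π×0.0759×14.1) = 0.01905 K/W
R_outer film = 1/(h_o·2πr_oL) = 1/(17.2×2π×0.3327×14.1) = 0.001973 K/W
R_total = 0.02109 K/W
Q = ΔT/R_total = 127/0.02109

Q ≈ 6020 W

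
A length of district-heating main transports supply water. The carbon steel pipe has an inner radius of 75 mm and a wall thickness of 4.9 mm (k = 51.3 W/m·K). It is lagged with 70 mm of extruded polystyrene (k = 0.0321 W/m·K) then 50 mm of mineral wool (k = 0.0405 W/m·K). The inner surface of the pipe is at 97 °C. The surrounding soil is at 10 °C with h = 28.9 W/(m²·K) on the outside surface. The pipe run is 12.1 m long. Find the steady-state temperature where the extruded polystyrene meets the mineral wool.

For a radial system each layer contributes R = ln(r_out/r_in)/(2πkL); films add R = 1/(hA).
R_carbon steel pipe wall = ln(79.9/75)/(2π×51.3×12.1) = 1.623×10^-5 K/W
R_extruded polystyrene = ln(149.9/79.9)/(2π×0.0321×12.1) = 0.2578 K/W
R_mineral wool = ln(199.9/149.9)/(2π×0.0405×12.1) = 0.09349 K/W
R_outer film = 1/(h_o·2πr_oL) = 1/(28.9×2π×0.1999×12.1) = 0.002277 K/W
R_total = 0.3536 K/W
Q = ΔT/R_total = 87/0.3536
Q = 246 W
T_interface = T_inner − Q·ΣR(inner→interface) = 97 − 246×0.2578

T ≈ 33.6 °C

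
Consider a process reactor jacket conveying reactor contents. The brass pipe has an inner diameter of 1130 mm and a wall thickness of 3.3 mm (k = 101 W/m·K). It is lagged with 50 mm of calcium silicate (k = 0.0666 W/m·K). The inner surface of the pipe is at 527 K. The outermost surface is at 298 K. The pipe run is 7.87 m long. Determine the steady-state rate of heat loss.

Q ≈ 8940 W

For a radial system each layer contributes R = ln(r_out/r_in)/(2πkL); films add R = 1/(hA).
R_brass pipe wall = ln(568.3/565)/(2π×101×7.87) = 1.166×10^-6 K/W
R_calcium silicate = ln(618.3/568.3)/(2π×0.0666×7.87) = 0.0256 K/W
R_total = 0.02561 K/W
Q = ΔT/R_total = 229/0.02561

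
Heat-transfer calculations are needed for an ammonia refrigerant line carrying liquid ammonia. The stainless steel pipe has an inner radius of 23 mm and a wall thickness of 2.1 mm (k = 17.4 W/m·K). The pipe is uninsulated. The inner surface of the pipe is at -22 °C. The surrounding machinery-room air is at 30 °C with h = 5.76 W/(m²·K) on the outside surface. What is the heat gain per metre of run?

For a radial system each layer contributes R = ln(r_out/r_in)/(2πkL); films add R = 1/(hA).
R_stainless steel pipe wall = ln(25.1/23)/(2π×17.4×1) = 7.992×10^-4 K/W
R_outer film = 1/(h_o·2πr_oL) = 1/(5.76×2π×0.0251×1) = 1.101 K/W
R_total = 1.102 K/W
Q = ΔT/R_total = 52/1.102

q′ ≈ 47.2 W/m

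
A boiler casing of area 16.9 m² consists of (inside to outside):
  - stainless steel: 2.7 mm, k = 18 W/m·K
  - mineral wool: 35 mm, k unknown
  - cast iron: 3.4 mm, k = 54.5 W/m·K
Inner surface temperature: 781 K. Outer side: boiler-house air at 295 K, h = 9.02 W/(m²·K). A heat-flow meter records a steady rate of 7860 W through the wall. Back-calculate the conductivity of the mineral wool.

Treating each layer as a thermal resistance in series:
R_stainless steel = L/(kA) = 0.0027/(18×16.9) = 8.876×10^-6 K/W
R_cast iron = L/(kA) = 0.0034/(54.5×16.9) = 3.691×10^-6 K/W
R_outer film = 1/(h_o·A) = 1/(9.02×16.9) = 0.00656 K/W
Sum of known resistances R_other = 0.006573 K/W
Total R = ΔT/Q = 486/7860 = 0.06183 K/W
R_mineral wool = R_total − R_other = 0.05526 K/W
k = L/(R·A) = 0.035/(0.05526×16.9)

k ≈ 0.0375 W/(m·K)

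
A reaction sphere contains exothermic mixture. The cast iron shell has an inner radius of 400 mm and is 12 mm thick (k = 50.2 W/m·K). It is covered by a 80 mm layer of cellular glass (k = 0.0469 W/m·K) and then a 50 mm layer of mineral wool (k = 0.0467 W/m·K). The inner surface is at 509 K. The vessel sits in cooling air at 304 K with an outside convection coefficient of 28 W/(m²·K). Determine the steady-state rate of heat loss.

Spherical conduction: R = (1/r_in − 1/r_out)/(4πk) per layer; series-sum.
R_cast iron shell = (1/0.4 − 1/0.412)/(4π×50.2) = 1.154×10^-4 K/W
R_cellular glass = (1/0.412 − 1/0.492)/(4π×0.0469) = 0.6696 K/W
R_mineral wool = (1/0.492 − 1/0.542)/(4π×0.0467) = 0.3195 K/W
R_outer film = 1/(h·4πr_o²) = 1/(28×4π×0.542²) = 0.009675 K/W
R_total = 0.9989 K/W
Q = ΔT/R_total = 205/0.9989

Q ≈ 205 W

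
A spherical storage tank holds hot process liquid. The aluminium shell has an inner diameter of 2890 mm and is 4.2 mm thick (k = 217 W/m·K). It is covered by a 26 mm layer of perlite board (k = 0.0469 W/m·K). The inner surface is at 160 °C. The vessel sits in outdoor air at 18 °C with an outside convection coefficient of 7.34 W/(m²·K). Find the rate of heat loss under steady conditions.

Radial (spherical) resistances in series:
R_aluminium shell = (1/1.445 − 1/1.4492)/(4π×217) = 7.355×10^-7 K/W
R_perlite board = (1/1.4492 − 1/1.4752)/(4π×0.0469) = 0.02064 K/W
R_outer film = 1/(h·4πr_o²) = 1/(7.34×4π×1.4752²) = 0.004982 K/W
R_total = 0.02562 K/W
Q = ΔT/R_total = 142/0.02562

Q ≈ 5540 W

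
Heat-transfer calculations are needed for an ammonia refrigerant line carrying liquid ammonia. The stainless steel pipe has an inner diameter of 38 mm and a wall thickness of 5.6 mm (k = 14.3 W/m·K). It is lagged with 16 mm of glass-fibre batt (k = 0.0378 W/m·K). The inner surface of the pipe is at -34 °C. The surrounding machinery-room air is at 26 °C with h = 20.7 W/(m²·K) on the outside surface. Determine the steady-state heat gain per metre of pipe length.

q′ ≈ 26.1 W/m

Cylindrical conduction, so R = ln(r₂/r₁)/(2πkL) per layer, in series:
R_stainless steel pipe wall = ln(24.6/19)/(2π×14.3×1) = 0.002875 K/W
R_glass-fibre batt = ln(40.6/24.6)/(2π×0.0378×1) = 2.11 K/W
R_outer film = 1/(h_o·2πr_oL) = 1/(20.7×2π×0.0406×1) = 0.1894 K/W
R_total = 2.302 K/W
Q = ΔT/R_total = 60/2.302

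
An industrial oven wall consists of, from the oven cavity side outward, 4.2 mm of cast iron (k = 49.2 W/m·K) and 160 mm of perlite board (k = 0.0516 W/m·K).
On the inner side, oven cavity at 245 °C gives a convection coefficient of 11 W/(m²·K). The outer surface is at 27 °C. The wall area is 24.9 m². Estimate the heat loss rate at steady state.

Q ≈ 1700 W

Using the resistance-network approach (series):
R_inner film = 1/(h_i·A) = 1/(11×24.9) = 0.003651 K/W
R_cast iron = L/(kA) = 0.0042/(49.2×24.9) = 3.428×10^-6 K/W
R_perlite board = L/(kA) = 0.16/(0.0516×24.9) = 0.1245 K/W
R_total = 0.1282 K/W
Q = ΔT / R_total = 218 / 0.1282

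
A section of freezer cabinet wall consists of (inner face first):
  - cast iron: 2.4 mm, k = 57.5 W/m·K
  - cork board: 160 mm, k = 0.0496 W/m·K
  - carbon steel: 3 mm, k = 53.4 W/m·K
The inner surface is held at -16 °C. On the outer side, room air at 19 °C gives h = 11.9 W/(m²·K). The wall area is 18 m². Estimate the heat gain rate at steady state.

Using the resistance-network approach (series):
R_cast iron = L/(kA) = 0.0024/(57.5×18) = 2.319×10^-6 K/W
R_cork board = L/(kA) = 0.16/(0.0496×18) = 0.1792 K/W
R_carbon steel = L/(kA) = 0.003/(53.4×18) = 3.121×10^-6 K/W
R_outer film = 1/(h_o·A) = 1/(11.9×18) = 0.004669 K/W
R_total = 0.1839 K/W
Q = ΔT / R_total = 35 / 0.1839

Q ≈ 190 W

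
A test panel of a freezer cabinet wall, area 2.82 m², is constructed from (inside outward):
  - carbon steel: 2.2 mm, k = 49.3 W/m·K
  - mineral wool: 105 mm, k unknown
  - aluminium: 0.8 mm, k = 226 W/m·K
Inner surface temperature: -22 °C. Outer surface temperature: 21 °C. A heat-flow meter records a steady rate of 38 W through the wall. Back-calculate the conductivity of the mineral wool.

Series thermal resistances:
R_carbon steel = L/(kA) = 0.0022/(49.3×2.82) = 1.582×10^-5 K/W
R_aluminium = L/(kA) = 0.0008/(226×2.82) = 1.255×10^-6 K/W
Sum of known resistances R_other = 1.708×10^-5 K/W
Total R = ΔT/Q = 43/38 = 1.132 K/W
R_mineral wool = R_total − R_other = 1.132 K/W
k = L/(R·A) = 0.105/(1.132×2.82)

k ≈ 0.0329 W/(m·K)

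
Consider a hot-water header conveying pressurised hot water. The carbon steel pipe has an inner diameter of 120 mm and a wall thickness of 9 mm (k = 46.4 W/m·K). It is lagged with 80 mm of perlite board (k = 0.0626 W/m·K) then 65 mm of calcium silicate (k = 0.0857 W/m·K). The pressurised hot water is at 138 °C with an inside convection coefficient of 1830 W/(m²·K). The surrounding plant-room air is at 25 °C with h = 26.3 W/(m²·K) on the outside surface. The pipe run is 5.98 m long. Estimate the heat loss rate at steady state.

Per-layer cylindrical resistances, series-summed:
R_inner film = 1/(h_i·2πr₁L) = 1/(1830×2π×0.06×5.98) = 2.424×10^-4 K/W
R_carbon steel pipe wall = ln(69/60)/(2π×46.4×5.98) = 8.017×10^-5 K/W
R_perlite board = ln(149/69)/(2π×0.0626×5.98) = 0.3273 K/W
R_calcium silicate = ln(214/149)/(2π×0.0857×5.98) = 0.1124 K/W
R_outer film = 1/(h_o·2πr_oL) = 1/(26.3×2π×0.214×5.98) = 0.004729 K/W
R_total = 0.4448 K/W
Q = ΔT/R_total = 113/0.4448

Q ≈ 254 W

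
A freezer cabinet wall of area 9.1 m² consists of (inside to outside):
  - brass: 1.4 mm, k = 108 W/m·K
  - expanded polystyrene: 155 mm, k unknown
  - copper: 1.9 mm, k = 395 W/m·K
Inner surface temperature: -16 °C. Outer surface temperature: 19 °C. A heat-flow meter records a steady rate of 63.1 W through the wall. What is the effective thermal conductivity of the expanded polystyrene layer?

k ≈ 0.0307 W/(m·K)

Thermal resistances in series:
R_brass = L/(kA) = 0.0014/(108×9.1) = 1.425×10^-6 K/W
R_copper = L/(kA) = 0.0019/(395×9.1) = 5.286×10^-7 K/W
Sum of known resistances R_other = 1.953×10^-6 K/W
Total R = ΔT/Q = 35/63.1 = 0.5547 K/W
R_expanded polystyrene = R_total − R_other = 0.5547 K/W
k = L/(R·A) = 0.155/(0.5547×9.1)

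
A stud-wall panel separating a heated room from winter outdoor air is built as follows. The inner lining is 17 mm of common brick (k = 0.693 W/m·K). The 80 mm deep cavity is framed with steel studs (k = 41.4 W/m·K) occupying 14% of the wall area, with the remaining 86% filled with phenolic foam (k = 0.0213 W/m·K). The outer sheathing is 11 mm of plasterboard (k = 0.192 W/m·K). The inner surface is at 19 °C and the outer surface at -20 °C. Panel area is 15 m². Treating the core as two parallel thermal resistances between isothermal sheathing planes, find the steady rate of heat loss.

Sheathing layers in series; stud and cavity paths in parallel between them.
R_inner = 0.017/(0.693×15) = 0.001635 K/W
R_stud  = 0.08/(41.4×0.14×15) = 9.202×10^-4 K/W
R_cav   = 0.08/(0.0213×0.86×15) = 0.2912 K/W
1/R_core = 1/R_stud + 1/R_cav → R_core = 9.173×10^-4 K/W
R_outer = 0.011/(0.192×15) = 0.003819 K/W
R_total = 0.006372 K/W
Q = ΔT/R_total = 39/0.006372

Q ≈ 6120 W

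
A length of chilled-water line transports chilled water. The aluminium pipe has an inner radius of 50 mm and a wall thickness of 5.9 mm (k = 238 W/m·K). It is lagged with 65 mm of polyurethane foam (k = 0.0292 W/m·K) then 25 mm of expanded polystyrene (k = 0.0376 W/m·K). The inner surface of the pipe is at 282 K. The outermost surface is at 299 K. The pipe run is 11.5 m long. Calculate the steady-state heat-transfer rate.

Q ≈ 39.1 W

Radial resistances (cylindrical: R_cond = ln(r_o/r_i)/(2πkL), R_conv = 1/(h·2πrL)):
R_aluminium pipe wall = ln(55.9/50)/(2π×238×11.5) = 6.486×10^-6 K/W
R_polyurethane foam = ln(120.9/55.9)/(2π×0.0292×11.5) = 0.3656 K/W
R_expanded polystyrene = ln(145.9/120.9)/(2π×0.0376×11.5) = 0.06918 K/W
R_total = 0.4348 K/W
Q = ΔT/R_total = 17/0.4348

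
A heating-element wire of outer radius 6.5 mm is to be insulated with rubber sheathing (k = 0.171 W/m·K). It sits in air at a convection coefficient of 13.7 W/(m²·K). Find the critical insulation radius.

r_cr ≈ 12.5 mm

For a cylinder r_cr = k/h = 0.171/13.7
r_cr = 12.5 mm; since the bare radius (6.5 mm) is below r_cr, adding a thin layer of insulation will *increase* heat loss.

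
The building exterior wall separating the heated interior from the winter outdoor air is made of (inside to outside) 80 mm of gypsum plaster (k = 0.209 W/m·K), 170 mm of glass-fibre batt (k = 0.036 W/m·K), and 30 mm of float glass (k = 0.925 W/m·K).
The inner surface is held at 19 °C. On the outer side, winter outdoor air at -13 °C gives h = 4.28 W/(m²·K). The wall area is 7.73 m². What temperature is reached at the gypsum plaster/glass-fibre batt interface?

T ≈ 16.7 °C

Thermal resistances in series:
R_gypsum plaster = L/(kA) = 0.08/(0.209×7.73) = 0.04952 K/W
R_glass-fibre batt = L/(kA) = 0.17/(0.036×7.73) = 0.6109 K/W
R_float glass = L/(kA) = 0.03/(0.925×7.73) = 0.004196 K/W
R_outer film = 1/(h_o·A) = 1/(4.28×7.73) = 0.03023 K/W
R_total = 0.6948 K/W;  Q = ΔT/R_total = 32/0.6948 = 46.05 W
T_interface = T_inner − Q·ΣR(inner→interface) = 19 − 46.1×0.04952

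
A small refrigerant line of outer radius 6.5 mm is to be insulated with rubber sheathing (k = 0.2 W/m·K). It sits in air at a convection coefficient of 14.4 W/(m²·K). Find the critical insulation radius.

r_cr ≈ 13.9 mm

For a cylinder r_cr = k/h = 0.2/14.4
r_cr = 13.9 mm; since the bare radius (6.5 mm) is below r_cr, adding a thin layer of insulation will *increase* heat loss.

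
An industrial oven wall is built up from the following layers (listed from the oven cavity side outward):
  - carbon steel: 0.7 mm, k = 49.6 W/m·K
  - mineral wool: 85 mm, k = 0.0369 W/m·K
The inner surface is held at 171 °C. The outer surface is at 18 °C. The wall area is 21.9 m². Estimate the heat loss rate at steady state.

Q ≈ 1450 W

Thermal resistances in series:
R_carbon steel = L/(kA) = 0.0007/(49.6×21.9) = 6.444×10^-7 K/W
R_mineral wool = L/(kA) = 0.085/(0.0369×21.9) = 0.1052 K/W
R_total = 0.1052 K/W
Q = ΔT / R_total = 153 / 0.1052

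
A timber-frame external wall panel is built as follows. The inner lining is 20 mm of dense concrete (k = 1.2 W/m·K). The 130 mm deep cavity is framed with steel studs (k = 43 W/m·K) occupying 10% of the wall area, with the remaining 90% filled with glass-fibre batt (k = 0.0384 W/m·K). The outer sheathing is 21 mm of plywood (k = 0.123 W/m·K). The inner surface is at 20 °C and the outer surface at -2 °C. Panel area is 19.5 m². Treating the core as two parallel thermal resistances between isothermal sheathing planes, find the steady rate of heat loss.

Q ≈ 1970 W

Sheathing layers in series; stud and cavity paths in parallel between them.
R_inner = 0.02/(1.2×19.5) = 8.547×10^-4 K/W
R_stud  = 0.13/(43×0.1×19.5) = 0.00155 K/W
R_cav   = 0.13/(0.0384×0.9×19.5) = 0.1929 K/W
1/R_core = 1/R_stud + 1/R_cav → R_core = 0.001538 K/W
R_outer = 0.021/(0.123×19.5) = 0.008755 K/W
R_total = 0.01115 K/W
Q = ΔT/R_total = 22/0.01115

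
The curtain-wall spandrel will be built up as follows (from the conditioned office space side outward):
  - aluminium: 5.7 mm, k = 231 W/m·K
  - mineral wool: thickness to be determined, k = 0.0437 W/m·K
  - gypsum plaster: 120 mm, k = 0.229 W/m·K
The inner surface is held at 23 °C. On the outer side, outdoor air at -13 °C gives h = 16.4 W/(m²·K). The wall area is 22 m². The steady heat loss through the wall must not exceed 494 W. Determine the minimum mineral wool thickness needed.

Model the wall as resistances in series:
R_aluminium = L/(kA) = 0.0057/(231×22) = 1.122×10^-6 K/W
R_gypsum plaster = L/(kA) = 0.12/(0.229×22) = 0.02382 K/W
R_outer film = 1/(h_o·A) = 1/(16.4×22) = 0.002772 K/W
Sum of the known resistances R_other = 0.02659 K/W
Required total resistance R_tot = ΔT/Q_allow = 36/494 = 0.07287 K/W
R_mineral wool = R_tot − R_other = 0.04628 K/W
L = R·k·A = 0.04628×0.0437×22

L ≈ 44.5 mm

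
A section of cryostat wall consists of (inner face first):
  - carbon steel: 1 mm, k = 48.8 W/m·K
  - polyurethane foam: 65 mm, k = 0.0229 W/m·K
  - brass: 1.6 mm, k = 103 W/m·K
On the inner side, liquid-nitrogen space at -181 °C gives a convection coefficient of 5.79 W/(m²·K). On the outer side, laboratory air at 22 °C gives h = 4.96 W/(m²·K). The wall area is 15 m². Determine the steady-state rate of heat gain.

Q ≈ 948 W

Using the resistance-network approach (series):
R_inner film = 1/(h_i·A) = 1/(5.79×15) = 0.01151 K/W
R_carbon steel = L/(kA) = 0.001/(48.8×15) = 1.366×10^-6 K/W
R_polyurethane foam = L/(kA) = 0.065/(0.0229×15) = 0.1892 K/W
R_brass = L/(kA) = 0.0016/(103×15) = 1.036×10^-6 K/W
R_outer film = 1/(h_o·A) = 1/(4.96×15) = 0.01344 K/W
R_total = 0.2142 K/W
Q = ΔT / R_total = 203 / 0.2142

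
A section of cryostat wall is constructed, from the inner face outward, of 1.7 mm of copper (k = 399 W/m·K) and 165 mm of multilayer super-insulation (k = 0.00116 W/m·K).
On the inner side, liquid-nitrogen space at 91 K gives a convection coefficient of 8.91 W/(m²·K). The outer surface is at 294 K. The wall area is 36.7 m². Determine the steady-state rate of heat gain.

Q ≈ 52.3 W

Thermal resistances in series:
R_inner film = 1/(h_i·A) = 1/(8.91×36.7) = 0.003058 K/W
R_copper = L/(kA) = 0.0017/(399×36.7) = 1.161×10^-7 K/W
R_multilayer super-insulation = L/(kA) = 0.165/(0.00116×36.7) = 3.876 K/W
R_total = 3.879 K/W
Q = ΔT / R_total = 203 / 3.879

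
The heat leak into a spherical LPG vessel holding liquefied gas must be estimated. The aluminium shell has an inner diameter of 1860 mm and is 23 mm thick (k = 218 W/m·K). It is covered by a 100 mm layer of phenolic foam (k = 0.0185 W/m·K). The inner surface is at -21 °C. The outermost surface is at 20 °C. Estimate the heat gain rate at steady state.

For a spherical shell R = (1/r₁ − 1/r₂)/(4πk); film R = 1/(h·4πr²). In series:
R_aluminium shell = (1/0.93 − 1/0.953)/(4π×218) = 9.473×10^-6 K/W
R_phenolic foam = (1/0.953 − 1/1.053)/(4π×0.0185) = 0.4286 K/W
R_total = 0.4287 K/W
Q = ΔT/R_total = 41/0.4287

Q ≈ 95.6 W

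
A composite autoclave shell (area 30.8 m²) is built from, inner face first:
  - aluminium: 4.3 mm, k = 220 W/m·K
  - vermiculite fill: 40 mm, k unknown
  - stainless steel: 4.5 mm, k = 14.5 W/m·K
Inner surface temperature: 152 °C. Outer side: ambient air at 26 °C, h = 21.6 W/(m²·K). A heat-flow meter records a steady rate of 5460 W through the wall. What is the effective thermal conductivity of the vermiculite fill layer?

Using the resistance-network approach (series):
R_aluminium = L/(kA) = 0.0043/(220×30.8) = 6.346×10^-7 K/W
R_stainless steel = L/(kA) = 0.0045/(14.5×30.8) = 1.008×10^-5 K/W
R_outer film = 1/(h_o·A) = 1/(21.6×30.8) = 0.001503 K/W
Sum of known resistances R_other = 0.001514 K/W
Total R = ΔT/Q = 126/5460 = 0.02308 K/W
R_vermiculite fill = R_total − R_other = 0.02156 K/W
k = L/(R·A) = 0.04/(0.02156×30.8)

k ≈ 0.0602 W/(m·K)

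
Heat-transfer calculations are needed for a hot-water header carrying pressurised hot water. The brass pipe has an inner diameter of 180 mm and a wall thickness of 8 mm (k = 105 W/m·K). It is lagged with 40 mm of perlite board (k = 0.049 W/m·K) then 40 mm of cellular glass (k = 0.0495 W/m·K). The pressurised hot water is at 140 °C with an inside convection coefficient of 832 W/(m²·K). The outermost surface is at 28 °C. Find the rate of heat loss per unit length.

q′ ≈ 58 W/m

For a radial system each layer contributes R = ln(r_out/r_in)/(2πkL); films add R = 1/(hA).
R_inner film = 1/(h_i·2πr₁L) = 1/(832×2π×0.09×1) = 0.002125 K/W
R_brass pipe wall = ln(98/90)/(2π×105×1) = 1.291×10^-4 K/W
R_perlite board = ln(138/98)/(2π×0.049×1) = 1.112 K/W
R_cellular glass = ln(178/138)/(2π×0.0495×1) = 0.8184 K/W
R_total = 1.932 K/W
Q = ΔT/R_total = 112/1.932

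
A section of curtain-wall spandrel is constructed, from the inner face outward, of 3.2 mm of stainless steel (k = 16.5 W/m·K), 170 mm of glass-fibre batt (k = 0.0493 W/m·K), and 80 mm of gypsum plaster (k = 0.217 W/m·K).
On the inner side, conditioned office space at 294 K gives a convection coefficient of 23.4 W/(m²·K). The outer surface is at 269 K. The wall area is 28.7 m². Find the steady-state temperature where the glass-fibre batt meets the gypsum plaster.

Using the resistance-network approach (series):
R_inner film = 1/(h_i·A) = 1/(23.4×28.7) = 0.001489 K/W
R_stainless steel = L/(kA) = 0.0032/(16.5×28.7) = 6.757×10^-6 K/W
R_glass-fibre batt = L/(kA) = 0.17/(0.0493×28.7) = 0.1201 K/W
R_gypsum plaster = L/(kA) = 0.08/(0.217×28.7) = 0.01285 K/W
R_total = 0.1345 K/W;  Q = ΔT/R_total = 25/0.1345 = 185.9 W
T_interface = T_inner − Q·ΣR(inner→interface) = 294 − 186×0.1216

T ≈ 271 K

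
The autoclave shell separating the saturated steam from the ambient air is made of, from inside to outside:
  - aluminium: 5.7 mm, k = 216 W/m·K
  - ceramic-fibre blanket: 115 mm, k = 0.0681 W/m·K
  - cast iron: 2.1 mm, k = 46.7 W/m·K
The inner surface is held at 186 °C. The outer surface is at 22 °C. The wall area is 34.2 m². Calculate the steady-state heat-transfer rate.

Model the wall as resistances in series:
R_aluminium = L/(kA) = 0.0057/(216×34.2) = 7.716×10^-7 K/W
R_ceramic-fibre blanket = L/(kA) = 0.115/(0.0681×34.2) = 0.04938 K/W
R_cast iron = L/(kA) = 0.0021/(46.7×34.2) = 1.315×10^-6 K/W
R_total = 0.04938 K/W
Q = ΔT / R_total = 164 / 0.04938

Q ≈ 3320 W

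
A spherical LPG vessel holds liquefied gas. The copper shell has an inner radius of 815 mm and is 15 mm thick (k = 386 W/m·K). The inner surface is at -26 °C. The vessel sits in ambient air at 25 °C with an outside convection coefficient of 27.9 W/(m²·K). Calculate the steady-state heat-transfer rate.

Q ≈ 12300 W

Spherical conduction: R = (1/r_in − 1/r_out)/(4πk) per layer; series-sum.
R_copper shell = (1/0.815 − 1/0.83)/(4π×386) = 4.571×10^-6 K/W
R_outer film = 1/(h·4πr_o²) = 1/(27.9×4π×0.83²) = 0.00414 K/W
R_total = 0.004145 K/W
Q = ΔT/R_total = 51/0.004145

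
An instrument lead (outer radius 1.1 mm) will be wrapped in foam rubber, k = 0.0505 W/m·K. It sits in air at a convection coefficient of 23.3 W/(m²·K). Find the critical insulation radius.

For a cylinder r_cr = k/h = 0.0505/23.3
r_cr = 2.17 mm; since the bare radius (1.1 mm) is below r_cr, adding a thin layer of insulation will *increase* heat loss.

r_cr ≈ 2.17 mm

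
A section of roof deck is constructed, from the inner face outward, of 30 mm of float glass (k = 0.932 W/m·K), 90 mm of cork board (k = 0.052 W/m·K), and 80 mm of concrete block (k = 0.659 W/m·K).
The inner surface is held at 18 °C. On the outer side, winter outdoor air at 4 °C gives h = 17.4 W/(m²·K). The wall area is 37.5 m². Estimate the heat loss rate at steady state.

Q ≈ 270 W

Series thermal resistances:
R_float glass = L/(kA) = 0.03/(0.932×37.5) = 8.584×10^-4 K/W
R_cork board = L/(kA) = 0.09/(0.052×37.5) = 0.04615 K/W
R_concrete block = L/(kA) = 0.08/(0.659×37.5) = 0.003237 K/W
R_outer film = 1/(h_o·A) = 1/(17.4×37.5) = 0.001533 K/W
R_total = 0.05178 K/W
Q = ΔT / R_total = 14 / 0.05178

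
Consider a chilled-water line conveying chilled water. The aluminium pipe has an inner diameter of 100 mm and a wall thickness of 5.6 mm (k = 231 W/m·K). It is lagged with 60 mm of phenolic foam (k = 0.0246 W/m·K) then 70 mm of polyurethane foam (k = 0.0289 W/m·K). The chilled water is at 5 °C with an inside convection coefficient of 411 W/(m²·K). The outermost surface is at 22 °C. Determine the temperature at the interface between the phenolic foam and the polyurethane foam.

Treating each annulus and film as a series resistance:
R_inner film = 1/(h_i·2πr₁L) = 1/(411×2π×0.05×1) = 0.007745 K/W
R_aluminium pipe wall = ln(55.6/50)/(2π×231×1) = 7.314×10^-5 K/W
R_phenolic foam = ln(115.6/55.6)/(2π×0.0246×1) = 4.736 K/W
R_polyurethane foam = ln(185.6/115.6)/(2π×0.0289×1) = 2.607 K/W
R_total = 7.351 K/W
Q = ΔT/R_total = 17/7.351
Q = 2.31 W/m
T_interface = T_inner + Q·ΣR(inner→interface) = 5 + 2.31×4.743

T ≈ 16 °C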